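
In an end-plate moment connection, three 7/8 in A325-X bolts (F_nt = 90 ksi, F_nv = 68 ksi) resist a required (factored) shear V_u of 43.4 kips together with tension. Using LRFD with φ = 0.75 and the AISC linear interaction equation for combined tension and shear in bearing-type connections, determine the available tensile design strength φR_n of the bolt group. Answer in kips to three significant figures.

A_b = π·0.875²/4 = 0.6013 in²; f_rv = 43.4 / (3 × 0.6013) = 24.06 ksi.
F'_nt = 1.3 F_nt − (F_nt / φF_nv) f_rv = 1.3·90 − (90/(0.75·68))·24.06 = 74.54 ksi, capped at F_nt → F'_nt = 74.54 ksi.
R_n = F'_nt · A_b · n = 74.54 × 0.6013 × 3 = 134.5 kips.
Design strength φR_n = 0.75 × 134.5 = 101 kips.

101 kips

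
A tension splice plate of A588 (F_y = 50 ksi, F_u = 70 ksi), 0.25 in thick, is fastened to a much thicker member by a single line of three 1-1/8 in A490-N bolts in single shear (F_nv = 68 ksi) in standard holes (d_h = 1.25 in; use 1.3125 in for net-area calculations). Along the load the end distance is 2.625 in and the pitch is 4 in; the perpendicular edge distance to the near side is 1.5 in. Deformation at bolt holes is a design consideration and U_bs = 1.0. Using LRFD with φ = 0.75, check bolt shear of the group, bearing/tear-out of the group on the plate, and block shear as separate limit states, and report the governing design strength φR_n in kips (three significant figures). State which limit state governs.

68.9 kips (block shear governs)

Bolt shear: A_b = π·1.125²/4 = 0.994 in²; R_n = 68 × 0.994 × 3 × 1 = 202.8 kips → 0.75 × 202.8 = 152 kips.
Bearing: edge l_c = 2, r_n = 42 kips; interior l_c = 2.75, r_n = 47.25 kips; R_n = 42 + 2·47.25 = 136.5 kips → 102 kips.
Block shear: A_gv = 2.656, A_nv = 1.836, A_nt = 0.2109 in²; R_n = min(0.6F_uA_nv, 0.6F_yA_gv) + U_bs·F_u·A_nt = 91.88 kips → 68.9 kips.
Block shear governs: 68.9 kips.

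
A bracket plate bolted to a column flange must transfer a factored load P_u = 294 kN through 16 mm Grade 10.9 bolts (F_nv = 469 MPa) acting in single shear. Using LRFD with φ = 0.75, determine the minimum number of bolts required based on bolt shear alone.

A_b = π·16²/4 = 201.1 mm².
Per-bolt design strength φR_n = 0.75 × 469 × 201.1 × 1 / 1000 = 70.72 kN.
n ≥ 294 / 70.72 = 4.157 → use 5 bolts.

5 bolts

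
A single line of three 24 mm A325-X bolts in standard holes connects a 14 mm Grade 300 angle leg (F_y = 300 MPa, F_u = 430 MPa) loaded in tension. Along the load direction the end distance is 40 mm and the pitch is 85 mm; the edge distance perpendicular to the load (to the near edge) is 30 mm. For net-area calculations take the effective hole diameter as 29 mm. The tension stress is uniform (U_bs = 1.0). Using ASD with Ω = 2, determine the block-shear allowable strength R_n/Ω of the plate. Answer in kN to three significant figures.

295 kN

Shear plane L_v = 40 + 2·85 = 210 mm; A_gv = 210 × 14 = 2940 mm².
A_nv = (210 − 2.5·29) × 14 = 1925 mm².
A_nt = (30 − 0.5·29) × 14 = 217 mm².
0.6 F_u A_nv = 496.7 kN; 0.6 F_y A_gv = 529.2 kN → shear rupture governs the shear term.
R_n = 496.7 + 1.0 × 430 × 217 / 1000 = 590 kN.
Allowable strength R_n/Ω = 590 / 2 = 295 kN.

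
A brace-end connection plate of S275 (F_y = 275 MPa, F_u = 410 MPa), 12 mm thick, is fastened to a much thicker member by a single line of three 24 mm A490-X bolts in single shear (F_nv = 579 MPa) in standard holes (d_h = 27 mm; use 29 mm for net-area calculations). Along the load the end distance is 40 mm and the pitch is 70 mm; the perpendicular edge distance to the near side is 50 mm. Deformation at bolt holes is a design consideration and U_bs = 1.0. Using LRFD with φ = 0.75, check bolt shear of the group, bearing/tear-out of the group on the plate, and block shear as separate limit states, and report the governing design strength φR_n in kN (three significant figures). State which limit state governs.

369 kN (block shear governs)

Bolt shear: A_b = π·24²/4 = 452.4 mm²; R_n = 579 × 452.4 × 3 × 1 / 1000 = 785.8 kN → 0.75 × 785.8 = 589 kN.
Bearing: edge l_c = 26.5, r_n = 156.5 kN; interior l_c = 43, r_n = 253.9 kN; R_n = 156.5 + 2·253.9 = 664.2 kN → 498 kN.
Block shear: A_gv = 2160, A_nv = 1290, A_nt = 426 mm²; R_n = min(0.6F_uA_nv, 0.6F_yA_gv) + U_bs·F_u·A_nt = 492 kN → 369 kN.
Block shear governs: 369 kN.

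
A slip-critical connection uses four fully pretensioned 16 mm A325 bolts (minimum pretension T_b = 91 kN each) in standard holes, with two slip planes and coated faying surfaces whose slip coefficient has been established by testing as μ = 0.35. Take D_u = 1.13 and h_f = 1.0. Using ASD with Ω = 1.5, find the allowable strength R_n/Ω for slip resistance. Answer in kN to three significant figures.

192 kN

R_n = μ · D_u · h_f · T_b · n_s · n_b = 0.35 × 1.13 × 1.0 × 91 × 2 × 4 = 287.9 kN.
Allowable strength R_n/Ω = 287.9 / 1.5 = 192 kN.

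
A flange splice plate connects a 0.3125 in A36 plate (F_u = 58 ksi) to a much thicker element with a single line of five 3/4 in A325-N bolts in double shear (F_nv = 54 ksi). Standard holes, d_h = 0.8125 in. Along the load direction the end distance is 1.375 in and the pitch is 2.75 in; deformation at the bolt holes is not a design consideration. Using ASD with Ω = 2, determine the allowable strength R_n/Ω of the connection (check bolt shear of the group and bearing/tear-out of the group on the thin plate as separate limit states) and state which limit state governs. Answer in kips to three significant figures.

Bolt shear: A_b = π·0.75²/4 = 0.4418 in²; R_n = 54 × 0.4418 × 5 × 2 = 238.6 kips → 238.6 / 2 = 119 kips.
Bearing (1.5 l_c t F_u ≤ 3.0 d t F_u): upper limit = 3.0·0.75·0.3125·58 = 40.78 kips.
  Edge l_c = 1.375 − 0.8125/2 = 0.9688 → r_n = 26.34 kips; interior l_c = 2.75 − 0.8125 = 1.938 → r_n = 40.78 kips.
  R_n,bearing = 1·26.34 + 4·40.78 = 189.5 kips → 189.5 / 2 = 94.7 kips.
Bearing governs: 94.7 kips.

94.7 kips (bearing governs)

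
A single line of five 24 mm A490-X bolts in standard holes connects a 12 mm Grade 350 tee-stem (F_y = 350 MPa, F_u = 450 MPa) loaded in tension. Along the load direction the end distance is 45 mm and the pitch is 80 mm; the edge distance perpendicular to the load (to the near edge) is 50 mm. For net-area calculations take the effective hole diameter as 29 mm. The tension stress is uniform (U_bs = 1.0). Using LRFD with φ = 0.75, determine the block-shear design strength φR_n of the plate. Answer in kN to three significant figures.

Shear plane L_v = 45 + 4·80 = 365 mm; A_gv = 365 × 12 = 4380 mm².
A_nv = (365 − 4.5·29) × 12 = 2814 mm².
A_nt = (50 − 0.5·29) × 12 = 426 mm².
0.6 F_u A_nv = 759.8 kN; 0.6 F_y A_gv = 919.8 kN → shear rupture governs the shear term.
R_n = 759.8 + 1.0 × 450 × 426 / 1000 = 951.5 kN.
Design strength φR_n = 0.75 × 951.5 = 714 kN.

714 kN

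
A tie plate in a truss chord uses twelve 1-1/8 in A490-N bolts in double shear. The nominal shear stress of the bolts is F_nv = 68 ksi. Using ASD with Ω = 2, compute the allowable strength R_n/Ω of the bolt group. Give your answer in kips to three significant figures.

A_b = π × 1.125² / 4 = 0.994 in².
R_n = F_nv · A_b · n · n_s = 68 × 0.994 × 12 × 2 = 1622 kips.
Allowable strength R_n/Ω = 1622 / 2 = 811 kips.

811 kips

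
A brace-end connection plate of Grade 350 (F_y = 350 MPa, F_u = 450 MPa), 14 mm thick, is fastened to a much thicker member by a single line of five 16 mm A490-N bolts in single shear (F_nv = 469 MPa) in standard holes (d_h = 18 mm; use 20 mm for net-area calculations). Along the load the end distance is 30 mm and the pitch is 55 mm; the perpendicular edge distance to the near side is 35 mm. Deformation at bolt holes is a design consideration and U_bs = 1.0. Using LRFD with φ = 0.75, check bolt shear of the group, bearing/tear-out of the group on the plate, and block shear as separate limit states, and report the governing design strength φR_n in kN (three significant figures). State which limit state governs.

Bolt shear: A_b = π·16²/4 = 201.1 mm²; R_n = 469 × 201.1 × 5 × 1 / 1000 = 471.5 kN → 0.75 × 471.5 = 354 kN.
Bearing: edge l_c = 21, r_n = 158.8 kN; interior l_c = 37, r_n = 241.9 kN; R_n = 158.8 + 4·241.9 = 1126 kN → 845 kN.
Block shear: A_gv = 3500, A_nv = 2240, A_nt = 350 mm²; R_n = min(0.6F_uA_nv, 0.6F_yA_gv) + U_bs·F_u·A_nt = 762.3 kN → 572 kN.
Bolt shear governs: 354 kN.

354 kN (bolt shear governs)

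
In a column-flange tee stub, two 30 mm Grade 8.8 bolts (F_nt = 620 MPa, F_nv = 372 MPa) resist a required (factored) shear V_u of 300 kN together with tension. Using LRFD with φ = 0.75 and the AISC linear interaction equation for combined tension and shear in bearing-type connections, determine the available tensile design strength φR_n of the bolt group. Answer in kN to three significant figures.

A_b = π·30²/4 = 706.9 mm²; f_rv = 300 × 1000 / (2 × 706.9) = 212.2 MPa.
F'_nt = 1.3 F_nt − (F_nt / φF_nv) f_rv = 1.3·620 − (620/(0.75·372))·212.2 = 334.4 MPa, capped at F_nt → F'_nt = 334.4 MPa.
R_n = F'_nt · A_b · n = 334.4 × 706.9 × 2 / 1000 = 472.8 kN.
Design strength φR_n = 0.75 × 472.8 = 355 kN.

355 kN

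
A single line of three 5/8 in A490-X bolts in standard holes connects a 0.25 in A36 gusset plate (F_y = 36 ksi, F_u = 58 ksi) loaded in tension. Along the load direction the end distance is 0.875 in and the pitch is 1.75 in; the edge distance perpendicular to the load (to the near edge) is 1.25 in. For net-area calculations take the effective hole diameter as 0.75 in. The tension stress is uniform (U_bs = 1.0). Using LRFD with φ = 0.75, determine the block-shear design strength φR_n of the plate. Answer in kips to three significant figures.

Shear plane L_v = 0.875 + 2·1.75 = 4.375 in; A_gv = 4.375 × 0.25 = 1.094 in².
A_nv = (4.375 − 2.5·0.75) × 0.25 = 0.625 in².
A_nt = (1.25 − 0.5·0.75) × 0.25 = 0.2188 in².
0.6 F_u A_nv = 21.75 kips; 0.6 F_y A_gv = 23.62 kips → shear rupture governs the shear term.
R_n = 21.75 + 1.0 × 58 × 0.2188 = 34.44 kips.
Design strength φR_n = 0.75 × 34.44 = 25.8 kips.

25.8 kips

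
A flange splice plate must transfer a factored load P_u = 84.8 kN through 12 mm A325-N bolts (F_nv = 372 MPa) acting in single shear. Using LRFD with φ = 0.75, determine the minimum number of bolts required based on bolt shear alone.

A_b = π·12²/4 = 113.1 mm².
Per-bolt design strength φR_n = 0.75 × 372 × 113.1 × 1 / 1000 = 31.55 kN.
n ≥ 84.8 / 31.55 = 2.687 → use 3 bolts.

3 bolts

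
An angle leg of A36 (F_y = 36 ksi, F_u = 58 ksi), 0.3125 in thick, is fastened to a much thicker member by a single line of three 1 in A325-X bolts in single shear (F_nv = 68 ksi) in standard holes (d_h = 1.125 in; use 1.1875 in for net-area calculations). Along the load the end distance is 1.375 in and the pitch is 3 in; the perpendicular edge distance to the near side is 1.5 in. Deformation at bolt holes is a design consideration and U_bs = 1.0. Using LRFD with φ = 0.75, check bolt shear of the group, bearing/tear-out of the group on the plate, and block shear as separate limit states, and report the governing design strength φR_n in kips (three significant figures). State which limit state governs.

Bolt shear: A_b = π·1²/4 = 0.7854 in²; R_n = 68 × 0.7854 × 3 × 1 = 160.2 kips → 0.75 × 160.2 = 120 kips.
Bearing: edge l_c = 0.8125, r_n = 17.67 kips; interior l_c = 1.875, r_n = 40.78 kips; R_n = 17.67 + 2·40.78 = 99.23 kips → 74.4 kips.
Block shear: A_gv = 2.305, A_nv = 1.377, A_nt = 0.2832 in²; R_n = min(0.6F_uA_nv, 0.6F_yA_gv) + U_bs·F_u·A_nt = 64.34 kips → 48.3 kips.
Block shear governs: 48.3 kips.

48.3 kips (block shear governs)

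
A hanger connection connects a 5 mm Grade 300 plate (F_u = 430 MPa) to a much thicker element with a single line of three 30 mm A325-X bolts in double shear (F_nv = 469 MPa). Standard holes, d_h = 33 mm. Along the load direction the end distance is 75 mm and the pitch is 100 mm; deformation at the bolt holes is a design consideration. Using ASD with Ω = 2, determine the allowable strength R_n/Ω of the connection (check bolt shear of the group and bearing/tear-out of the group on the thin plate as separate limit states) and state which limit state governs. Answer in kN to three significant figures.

230 kN (bearing governs)

Bolt shear: A_b = π·30²/4 = 706.9 mm²; R_n = 469 × 706.9 × 3 × 2 / 1000 = 1989 kN → 1989 / 2 = 995 kN.
Bearing (1.2 l_c t F_u ≤ 2.4 d t F_u): upper limit = 2.4·30·5·430 / 1000 = 154.8 kN.
  Edge l_c = 75 − 33/2 = 58.5 → r_n = 150.9 kN; interior l_c = 100 − 33 = 67 → r_n = 154.8 kN.
  R_n,bearing = 1·150.9 + 2·154.8 = 460.5 kN → 460.5 / 2 = 230 kN.
Bearing governs: 230 kN.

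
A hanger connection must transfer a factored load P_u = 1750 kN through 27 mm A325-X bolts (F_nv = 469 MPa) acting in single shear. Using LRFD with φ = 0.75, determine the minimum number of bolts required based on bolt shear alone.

9 bolts

A_b = π·27²/4 = 572.6 mm².
Per-bolt design strength φR_n = 0.75 × 469 × 572.6 × 1 / 1000 = 201.4 kN.
n ≥ 1750 / 201.4 = 8.689 → use 9 bolts.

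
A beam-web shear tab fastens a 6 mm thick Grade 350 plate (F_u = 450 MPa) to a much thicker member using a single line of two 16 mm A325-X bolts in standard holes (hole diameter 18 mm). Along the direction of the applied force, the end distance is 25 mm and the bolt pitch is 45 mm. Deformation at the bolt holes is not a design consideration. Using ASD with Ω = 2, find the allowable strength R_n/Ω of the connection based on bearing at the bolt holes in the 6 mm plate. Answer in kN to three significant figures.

Per bolt r_n = 1.5 l_c t F_u ≤ 3.0 d t F_u; upper limit = 3.0 × 16 × 6 × 450 / 1000 = 129.6 kN.
Edge bolt: l_c = 25 − 18/2 = 16 mm → 1.5 × 16 × 6 × 450 / 1000 = 64.8 → r_n = 64.8 kN.
Interior bolts: l_c = 45 − 18 = 27 mm → 1.5 × 27 × 6 × 450 / 1000 = 109.4 → r_n = 109.4 kN.
R_n = 1 × 64.8 + 1 × 109.4 = 174.2 kN.
Allowable strength R_n/Ω = 174.2 / 2 = 87.1 kN.

87.1 kN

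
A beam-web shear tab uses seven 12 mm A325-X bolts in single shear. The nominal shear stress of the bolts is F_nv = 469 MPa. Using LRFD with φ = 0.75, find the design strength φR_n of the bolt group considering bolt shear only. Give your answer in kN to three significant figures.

A_b = π × 12² / 4 = 113.1 mm².
R_n = F_nv · A_b · n · n_s = 469 × 113.1 × 7 × 1 / 1000 = 371.3 kN.
Design strength φR_n = 0.75 × 371.3 = 278 kN.

278 kN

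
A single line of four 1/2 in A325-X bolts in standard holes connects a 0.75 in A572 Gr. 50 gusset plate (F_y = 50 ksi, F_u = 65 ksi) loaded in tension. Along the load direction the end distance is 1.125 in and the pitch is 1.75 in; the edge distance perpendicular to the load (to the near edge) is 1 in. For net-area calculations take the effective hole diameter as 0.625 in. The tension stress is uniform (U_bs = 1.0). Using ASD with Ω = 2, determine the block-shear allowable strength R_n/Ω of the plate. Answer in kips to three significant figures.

78 kips

Shear plane L_v = 1.125 + 3·1.75 = 6.375 in; A_gv = 6.375 × 0.75 = 4.781 in².
A_nv = (6.375 − 3.5·0.625) × 0.75 = 3.141 in².
A_nt = (1 − 0.5·0.625) × 0.75 = 0.5156 in².
0.6 F_u A_nv = 122.5 kips; 0.6 F_y A_gv = 143.4 kips → shear rupture governs the shear term.
R_n = 122.5 + 1.0 × 65 × 0.5156 = 156 kips.
Allowable strength R_n/Ω = 156 / 2 = 78 kips.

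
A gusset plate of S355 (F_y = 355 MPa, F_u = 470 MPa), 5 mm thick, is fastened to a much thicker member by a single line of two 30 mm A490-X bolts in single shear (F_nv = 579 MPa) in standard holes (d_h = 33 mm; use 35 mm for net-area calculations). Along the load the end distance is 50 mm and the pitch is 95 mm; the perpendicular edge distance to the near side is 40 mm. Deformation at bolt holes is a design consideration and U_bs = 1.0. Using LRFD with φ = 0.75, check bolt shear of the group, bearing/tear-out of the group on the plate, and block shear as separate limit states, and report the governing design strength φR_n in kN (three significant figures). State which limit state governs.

Bolt shear: A_b = π·30²/4 = 706.9 mm²; R_n = 579 × 706.9 × 2 × 1 / 1000 = 818.5 kN → 0.75 × 818.5 = 614 kN.
Bearing: edge l_c = 33.5, r_n = 94.47 kN; interior l_c = 62, r_n = 169.2 kN; R_n = 94.47 + 1·169.2 = 263.7 kN → 198 kN.
Block shear: A_gv = 725, A_nv = 462.5, A_nt = 112.5 mm²; R_n = min(0.6F_uA_nv, 0.6F_yA_gv) + U_bs·F_u·A_nt = 183.3 kN → 137 kN.
Block shear governs: 137 kN.

137 kN (block shear governs)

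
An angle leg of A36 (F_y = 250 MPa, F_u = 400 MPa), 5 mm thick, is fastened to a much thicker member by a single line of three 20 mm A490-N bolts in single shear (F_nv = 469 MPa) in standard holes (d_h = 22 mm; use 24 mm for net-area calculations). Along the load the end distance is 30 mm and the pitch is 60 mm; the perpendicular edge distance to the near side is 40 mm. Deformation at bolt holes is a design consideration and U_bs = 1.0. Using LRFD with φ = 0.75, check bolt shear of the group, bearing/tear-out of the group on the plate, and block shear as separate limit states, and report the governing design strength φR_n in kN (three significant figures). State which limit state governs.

Bolt shear: A_b = π·20²/4 = 314.2 mm²; R_n = 469 × 314.2 × 3 × 1 / 1000 = 442 kN → 0.75 × 442 = 332 kN.
Bearing: edge l_c = 19, r_n = 45.6 kN; interior l_c = 38, r_n = 91.2 kN; R_n = 45.6 + 2·91.2 = 228 kN → 171 kN.
Block shear: A_gv = 750, A_nv = 450, A_nt = 140 mm²; R_n = min(0.6F_uA_nv, 0.6F_yA_gv) + U_bs·F_u·A_nt = 164 kN → 123 kN.
Block shear governs: 123 kN.

123 kN (block shear governs)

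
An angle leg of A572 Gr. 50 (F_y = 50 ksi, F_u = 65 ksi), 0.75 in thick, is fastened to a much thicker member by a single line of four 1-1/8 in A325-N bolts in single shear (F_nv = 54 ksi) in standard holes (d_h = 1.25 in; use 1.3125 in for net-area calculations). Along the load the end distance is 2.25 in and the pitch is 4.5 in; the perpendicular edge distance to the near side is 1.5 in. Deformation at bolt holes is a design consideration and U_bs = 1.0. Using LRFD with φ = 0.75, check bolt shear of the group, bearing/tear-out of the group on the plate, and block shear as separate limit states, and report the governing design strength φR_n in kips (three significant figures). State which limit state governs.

Bolt shear: A_b = π·1.125²/4 = 0.994 in²; R_n = 54 × 0.994 × 4 × 1 = 214.7 kips → 0.75 × 214.7 = 161 kips.
Bearing: edge l_c = 1.625, r_n = 95.06 kips; interior l_c = 3.25, r_n = 131.6 kips; R_n = 95.06 + 3·131.6 = 489.9 kips → 367 kips.
Block shear: A_gv = 11.81, A_nv = 8.367, A_nt = 0.6328 in²; R_n = min(0.6F_uA_nv, 0.6F_yA_gv) + U_bs·F_u·A_nt = 367.5 kips → 276 kips.
Bolt shear governs: 161 kips.

161 kips (bolt shear governs)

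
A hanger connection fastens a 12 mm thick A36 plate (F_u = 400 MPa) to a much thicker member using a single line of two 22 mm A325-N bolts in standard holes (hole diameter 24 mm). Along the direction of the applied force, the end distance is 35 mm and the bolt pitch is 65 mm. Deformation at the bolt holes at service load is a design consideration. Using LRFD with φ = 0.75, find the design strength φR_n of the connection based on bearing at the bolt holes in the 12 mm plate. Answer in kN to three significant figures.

276 kN

Per bolt r_n = 1.2 l_c t F_u ≤ 2.4 d t F_u; upper limit = 2.4 × 22 × 12 × 400 / 1000 = 253.4 kN.
Edge bolt: l_c = 35 − 24/2 = 23 mm → 1.2 × 23 × 12 × 400 / 1000 = 132.5 → r_n = 132.5 kN.
Interior bolts: l_c = 65 − 24 = 41 mm → 1.2 × 41 × 12 × 400 / 1000 = 236.2 → r_n = 236.2 kN.
R_n = 1 × 132.5 + 1 × 236.2 = 368.6 kN.
Design strength φR_n = 0.75 × 368.6 = 276 kN.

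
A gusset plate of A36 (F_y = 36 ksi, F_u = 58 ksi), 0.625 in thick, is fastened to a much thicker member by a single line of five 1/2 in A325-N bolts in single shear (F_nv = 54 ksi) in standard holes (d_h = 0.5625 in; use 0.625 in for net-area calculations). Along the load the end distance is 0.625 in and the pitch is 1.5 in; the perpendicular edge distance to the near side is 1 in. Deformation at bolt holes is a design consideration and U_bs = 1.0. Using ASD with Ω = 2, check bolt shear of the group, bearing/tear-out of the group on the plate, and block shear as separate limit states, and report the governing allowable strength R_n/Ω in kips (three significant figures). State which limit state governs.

Bolt shear: A_b = π·0.5²/4 = 0.1963 in²; R_n = 54 × 0.1963 × 5 × 1 = 53.01 kips → 53.01 / 2 = 26.5 kips.
Bearing: edge l_c = 0.3438, r_n = 14.95 kips; interior l_c = 0.9375, r_n = 40.78 kips; R_n = 14.95 + 4·40.78 = 178.1 kips → 89 kips.
Block shear: A_gv = 4.141, A_nv = 2.383, A_nt = 0.4297 in²; R_n = min(0.6F_uA_nv, 0.6F_yA_gv) + U_bs·F_u·A_nt = 107.8 kips → 53.9 kips.
Bolt shear governs: 26.5 kips.

26.5 kips (bolt shear governs)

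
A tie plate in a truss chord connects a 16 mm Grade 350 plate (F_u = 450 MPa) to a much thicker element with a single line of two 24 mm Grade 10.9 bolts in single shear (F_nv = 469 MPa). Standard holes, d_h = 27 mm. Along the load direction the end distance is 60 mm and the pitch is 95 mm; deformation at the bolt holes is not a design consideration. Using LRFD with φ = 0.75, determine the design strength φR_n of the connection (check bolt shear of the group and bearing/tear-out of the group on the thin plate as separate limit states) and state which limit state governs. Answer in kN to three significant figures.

318 kN (bolt shear governs)

Bolt shear: A_b = π·24²/4 = 452.4 mm²; R_n = 469 × 452.4 × 2 × 1 / 1000 = 424.3 kN → 0.75 × 424.3 = 318 kN.
Bearing (1.5 l_c t F_u ≤ 3.0 d t F_u): upper limit = 3.0·24·16·450 / 1000 = 518.4 kN.
  Edge l_c = 60 − 27/2 = 46.5 → r_n = 502.2 kN; interior l_c = 95 − 27 = 68 → r_n = 518.4 kN.
  R_n,bearing = 1·502.2 + 1·518.4 = 1021 kN → 0.75 × 1021 = 765 kN.
Bolt shear governs: 318 kN.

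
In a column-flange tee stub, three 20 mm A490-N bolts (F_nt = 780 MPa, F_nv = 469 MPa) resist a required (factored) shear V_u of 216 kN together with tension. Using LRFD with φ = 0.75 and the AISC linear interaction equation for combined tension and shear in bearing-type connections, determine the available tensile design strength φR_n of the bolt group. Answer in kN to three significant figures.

A_b = π·20²/4 = 314.2 mm²; f_rv = 216 × 1000 / (3 × 314.2) = 229.2 MPa.
F'_nt = 1.3 F_nt − (F_nt / φF_nv) f_rv = 1.3·780 − (780/(0.75·469))·229.2 = 505.8 MPa, capped at F_nt → F'_nt = 505.8 MPa.
R_n = F'_nt · A_b · n = 505.8 × 314.2 × 3 / 1000 = 476.7 kN.
Design strength φR_n = 0.75 × 476.7 = 358 kN.

358 kN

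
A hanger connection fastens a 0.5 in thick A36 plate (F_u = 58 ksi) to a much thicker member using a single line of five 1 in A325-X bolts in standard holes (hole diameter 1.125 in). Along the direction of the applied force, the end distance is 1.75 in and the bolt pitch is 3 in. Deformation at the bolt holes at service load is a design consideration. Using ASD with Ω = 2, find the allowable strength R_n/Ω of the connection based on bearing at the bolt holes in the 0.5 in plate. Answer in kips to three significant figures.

Per bolt r_n = 1.2 l_c t F_u ≤ 2.4 d t F_u; upper limit = 2.4 × 1 × 0.5 × 58 = 69.6 kips.
Edge bolt: l_c = 1.75 − 1.125/2 = 1.188 in → 1.2 × 1.188 × 0.5 × 58 = 41.33 → r_n = 41.33 kips.
Interior bolts: l_c = 3 − 1.125 = 1.875 in → 1.2 × 1.875 × 0.5 × 58 = 65.25 → r_n = 65.25 kips.
R_n = 1 × 41.33 + 4 × 65.25 = 302.3 kips.
Allowable strength R_n/Ω = 302.3 / 2 = 151 kips.

151 kips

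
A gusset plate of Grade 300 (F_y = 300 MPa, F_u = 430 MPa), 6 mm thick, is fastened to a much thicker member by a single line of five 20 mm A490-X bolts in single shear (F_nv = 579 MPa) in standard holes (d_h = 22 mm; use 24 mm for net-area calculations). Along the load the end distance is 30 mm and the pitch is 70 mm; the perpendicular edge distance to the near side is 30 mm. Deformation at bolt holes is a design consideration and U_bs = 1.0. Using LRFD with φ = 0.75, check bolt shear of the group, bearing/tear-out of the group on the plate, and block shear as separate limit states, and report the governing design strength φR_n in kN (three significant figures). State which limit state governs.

269 kN (block shear governs)

Bolt shear: A_b = π·20²/4 = 314.2 mm²; R_n = 579 × 314.2 × 5 × 1 / 1000 = 909.5 kN → 0.75 × 909.5 = 682 kN.
Bearing: edge l_c = 19, r_n = 58.82 kN; interior l_c = 48, r_n = 123.8 kN; R_n = 58.82 + 4·123.8 = 554.2 kN → 416 kN.
Block shear: A_gv = 1860, A_nv = 1212, A_nt = 108 mm²; R_n = min(0.6F_uA_nv, 0.6F_yA_gv) + U_bs·F_u·A_nt = 359.1 kN → 269 kN.
Block shear governs: 269 kN.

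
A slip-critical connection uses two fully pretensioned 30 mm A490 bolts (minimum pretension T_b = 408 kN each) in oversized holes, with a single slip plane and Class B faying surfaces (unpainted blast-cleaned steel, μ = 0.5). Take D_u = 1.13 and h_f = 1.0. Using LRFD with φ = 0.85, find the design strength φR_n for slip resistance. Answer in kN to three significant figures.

392 kN

R_n = μ · D_u · h_f · T_b · n_s · n_b = 0.5 × 1.13 × 1.0 × 408 × 1 × 2 = 461 kN.
Design strength φR_n = 0.85 × 461 = 392 kN.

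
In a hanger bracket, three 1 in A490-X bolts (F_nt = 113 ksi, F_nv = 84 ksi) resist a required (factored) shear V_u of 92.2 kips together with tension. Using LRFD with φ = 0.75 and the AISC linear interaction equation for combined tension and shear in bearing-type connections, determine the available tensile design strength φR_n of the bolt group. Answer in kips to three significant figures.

A_b = π·1²/4 = 0.7854 in²; f_rv = 92.2 / (3 × 0.7854) = 39.13 ksi.
F'_nt = 1.3 F_nt − (F_nt / φF_nv) f_rv = 1.3·113 − (113/(0.75·84))·39.13 = 76.71 ksi, capped at F_nt → F'_nt = 76.71 ksi.
R_n = F'_nt · A_b · n = 76.71 × 0.7854 × 3 = 180.8 kips.
Design strength φR_n = 0.75 × 180.8 = 136 kips.

136 kips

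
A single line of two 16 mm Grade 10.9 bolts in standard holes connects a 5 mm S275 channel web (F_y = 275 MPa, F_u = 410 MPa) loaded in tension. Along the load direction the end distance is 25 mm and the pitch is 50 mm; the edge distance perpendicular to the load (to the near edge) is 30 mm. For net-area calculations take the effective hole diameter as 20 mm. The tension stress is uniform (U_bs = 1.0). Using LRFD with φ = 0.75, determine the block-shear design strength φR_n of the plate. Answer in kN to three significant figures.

72.3 kN

Shear plane L_v = 25 + 1·50 = 75 mm; A_gv = 75 × 5 = 375 mm².
A_nv = (75 − 1.5·20) × 5 = 225 mm².
A_nt = (30 − 0.5·20) × 5 = 100 mm².
0.6 F_u A_nv = 55.35 kN; 0.6 F_y A_gv = 61.88 kN → shear rupture governs the shear term.
R_n = 55.35 + 1.0 × 410 × 100 / 1000 = 96.35 kN.
Design strength φR_n = 0.75 × 96.35 = 72.3 kN.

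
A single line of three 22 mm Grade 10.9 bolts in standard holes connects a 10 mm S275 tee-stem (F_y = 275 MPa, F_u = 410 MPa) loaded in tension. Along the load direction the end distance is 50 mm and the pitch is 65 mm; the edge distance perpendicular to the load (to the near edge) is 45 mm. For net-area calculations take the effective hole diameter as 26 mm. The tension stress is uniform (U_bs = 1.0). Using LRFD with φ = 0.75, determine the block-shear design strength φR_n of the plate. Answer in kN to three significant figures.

Shear plane L_v = 50 + 2·65 = 180 mm; A_gv = 180 × 10 = 1800 mm².
A_nv = (180 − 2.5·26) × 10 = 1150 mm².
A_nt = (45 − 0.5·26) × 10 = 320 mm².
0.6 F_u A_nv = 282.9 kN; 0.6 F_y A_gv = 297 kN → shear rupture governs the shear term.
R_n = 282.9 + 1.0 × 410 × 320 / 1000 = 414.1 kN.
Design strength φR_n = 0.75 × 414.1 = 311 kN.

311 kN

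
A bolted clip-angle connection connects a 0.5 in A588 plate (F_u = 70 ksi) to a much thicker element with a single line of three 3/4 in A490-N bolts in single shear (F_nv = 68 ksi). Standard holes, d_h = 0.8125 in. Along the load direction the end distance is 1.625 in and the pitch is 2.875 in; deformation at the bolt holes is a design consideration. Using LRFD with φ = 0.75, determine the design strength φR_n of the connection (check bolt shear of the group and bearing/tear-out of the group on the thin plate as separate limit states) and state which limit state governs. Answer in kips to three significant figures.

Bolt shear: A_b = π·0.75²/4 = 0.4418 in²; R_n = 68 × 0.4418 × 3 × 1 = 90.12 kips → 0.75 × 90.12 = 67.6 kips.
Bearing (1.2 l_c t F_u ≤ 2.4 d t F_u): upper limit = 2.4·0.75·0.5·70 = 63 kips.
  Edge l_c = 1.625 − 0.8125/2 = 1.219 → r_n = 51.19 kips; interior l_c = 2.875 − 0.8125 = 2.062 → r_n = 63 kips.
  R_n,bearing = 1·51.19 + 2·63 = 177.2 kips → 0.75 × 177.2 = 133 kips.
Bolt shear governs: 67.6 kips.

67.6 kips (bolt shear governs)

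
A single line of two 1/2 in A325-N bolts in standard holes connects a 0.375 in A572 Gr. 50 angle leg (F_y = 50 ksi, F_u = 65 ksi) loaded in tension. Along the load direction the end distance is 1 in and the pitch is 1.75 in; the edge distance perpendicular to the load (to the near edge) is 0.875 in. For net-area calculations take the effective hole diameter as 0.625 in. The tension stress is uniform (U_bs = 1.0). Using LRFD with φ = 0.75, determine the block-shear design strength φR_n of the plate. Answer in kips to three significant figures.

30.2 kips

Shear plane L_v = 1 + 1·1.75 = 2.75 in; A_gv = 2.75 × 0.375 = 1.031 in².
A_nv = (2.75 − 1.5·0.625) × 0.375 = 0.6797 in².
A_nt = (0.875 − 0.5·0.625) × 0.375 = 0.2109 in².
0.6 F_u A_nv = 26.51 kips; 0.6 F_y A_gv = 30.94 kips → shear rupture governs the shear term.
R_n = 26.51 + 1.0 × 65 × 0.2109 = 40.22 kips.
Design strength φR_n = 0.75 × 40.22 = 30.2 kips.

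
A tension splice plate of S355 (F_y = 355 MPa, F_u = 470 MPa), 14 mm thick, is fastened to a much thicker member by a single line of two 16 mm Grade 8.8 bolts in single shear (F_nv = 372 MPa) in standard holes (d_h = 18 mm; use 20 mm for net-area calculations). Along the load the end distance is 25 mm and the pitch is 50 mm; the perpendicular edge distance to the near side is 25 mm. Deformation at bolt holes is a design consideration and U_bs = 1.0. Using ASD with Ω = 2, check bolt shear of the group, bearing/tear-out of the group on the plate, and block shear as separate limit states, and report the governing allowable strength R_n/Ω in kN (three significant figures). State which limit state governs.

74.8 kN (bolt shear governs)

Bolt shear: A_b = π·16²/4 = 201.1 mm²; R_n = 372 × 201.1 × 2 × 1 / 1000 = 149.6 kN → 149.6 / 2 = 74.8 kN.
Bearing: edge l_c = 16, r_n = 126.3 kN; interior l_c = 32, r_n = 252.7 kN; R_n = 126.3 + 1·252.7 = 379 kN → 190 kN.
Block shear: A_gv = 1050, A_nv = 630, A_nt = 210 mm²; R_n = min(0.6F_uA_nv, 0.6F_yA_gv) + U_bs·F_u·A_nt = 276.4 kN → 138 kN.
Bolt shear governs: 74.8 kN.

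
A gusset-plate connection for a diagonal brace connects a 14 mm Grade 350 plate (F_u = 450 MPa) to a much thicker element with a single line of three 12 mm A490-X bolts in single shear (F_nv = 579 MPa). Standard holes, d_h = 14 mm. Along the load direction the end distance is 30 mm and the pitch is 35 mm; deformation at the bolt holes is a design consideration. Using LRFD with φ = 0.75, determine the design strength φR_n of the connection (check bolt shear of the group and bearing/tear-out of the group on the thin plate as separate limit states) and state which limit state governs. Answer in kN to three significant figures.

147 kN (bolt shear governs)

Bolt shear: A_b = π·12²/4 = 113.1 mm²; R_n = 579 × 113.1 × 3 × 1 / 1000 = 196.5 kN → 0.75 × 196.5 = 147 kN.
Bearing (1.2 l_c t F_u ≤ 2.4 d t F_u): upper limit = 2.4·12·14·450 / 1000 = 181.4 kN.
  Edge l_c = 30 − 14/2 = 23 → r_n = 173.9 kN; interior l_c = 35 − 14 = 21 → r_n = 158.8 kN.
  R_n,bearing = 1·173.9 + 2·158.8 = 491.4 kN → 0.75 × 491.4 = 369 kN.
Bolt shear governs: 147 kN.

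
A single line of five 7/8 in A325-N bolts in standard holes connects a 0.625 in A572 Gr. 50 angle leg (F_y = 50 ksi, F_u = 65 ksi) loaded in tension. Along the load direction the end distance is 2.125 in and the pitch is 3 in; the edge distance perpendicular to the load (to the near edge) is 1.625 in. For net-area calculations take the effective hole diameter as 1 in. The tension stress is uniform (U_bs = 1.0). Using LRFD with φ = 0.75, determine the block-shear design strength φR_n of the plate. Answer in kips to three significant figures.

210 kips

Shear plane L_v = 2.125 + 4·3 = 14.12 in; A_gv = 14.12 × 0.625 = 8.828 in².
A_nv = (14.12 − 4.5·1) × 0.625 = 6.016 in².
A_nt = (1.625 − 0.5·1) × 0.625 = 0.7031 in².
0.6 F_u A_nv = 234.6 kips; 0.6 F_y A_gv = 264.8 kips → shear rupture governs the shear term.
R_n = 234.6 + 1.0 × 65 × 0.7031 = 280.3 kips.
Design strength φR_n = 0.75 × 280.3 = 210 kips.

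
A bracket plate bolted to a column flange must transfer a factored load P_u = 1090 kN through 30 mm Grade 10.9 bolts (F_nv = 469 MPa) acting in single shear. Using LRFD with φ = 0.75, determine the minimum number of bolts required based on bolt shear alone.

A_b = π·30²/4 = 706.9 mm².
Per-bolt design strength φR_n = 0.75 × 469 × 706.9 × 1 / 1000 = 248.6 kN.
n ≥ 1090 / 248.6 = 4.384 → use 5 bolts.

5 bolts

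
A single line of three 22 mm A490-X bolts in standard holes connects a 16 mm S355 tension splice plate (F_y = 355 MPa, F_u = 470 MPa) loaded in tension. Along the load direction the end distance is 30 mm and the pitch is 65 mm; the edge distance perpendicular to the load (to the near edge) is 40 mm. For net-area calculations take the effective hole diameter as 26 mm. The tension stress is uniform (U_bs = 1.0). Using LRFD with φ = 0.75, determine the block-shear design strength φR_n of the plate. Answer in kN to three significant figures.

474 kN

Shear plane L_v = 30 + 2·65 = 160 mm; A_gv = 160 × 16 = 2560 mm².
A_nv = (160 − 2.5·26) × 16 = 1520 mm².
A_nt = (40 − 0.5·26) × 16 = 432 mm².
0.6 F_u A_nv = 428.6 kN; 0.6 F_y A_gv = 545.3 kN → shear rupture governs the shear term.
R_n = 428.6 + 1.0 × 470 × 432 / 1000 = 631.7 kN.
Design strength φR_n = 0.75 × 631.7 = 474 kN.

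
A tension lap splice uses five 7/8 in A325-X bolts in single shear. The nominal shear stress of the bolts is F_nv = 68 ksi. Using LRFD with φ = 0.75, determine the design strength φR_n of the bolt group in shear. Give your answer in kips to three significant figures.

A_b = π × 0.875² / 4 = 0.6013 in².
R_n = F_nv · A_b · n · n_s = 68 × 0.6013 × 5 × 1 = 204.4 kips.
Design strength φR_n = 0.75 × 204.4 = 153 kips.

153 kips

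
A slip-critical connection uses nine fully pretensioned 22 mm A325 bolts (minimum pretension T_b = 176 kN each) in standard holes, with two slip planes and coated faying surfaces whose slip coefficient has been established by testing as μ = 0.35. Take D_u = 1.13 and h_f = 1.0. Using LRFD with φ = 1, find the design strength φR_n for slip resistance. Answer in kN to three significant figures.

1250 kN

R_n = μ · D_u · h_f · T_b · n_s · n_b = 0.35 × 1.13 × 1.0 × 176 × 2 × 9 = 1253 kN.
Design strength φR_n = 1 × 1253 = 1250 kN.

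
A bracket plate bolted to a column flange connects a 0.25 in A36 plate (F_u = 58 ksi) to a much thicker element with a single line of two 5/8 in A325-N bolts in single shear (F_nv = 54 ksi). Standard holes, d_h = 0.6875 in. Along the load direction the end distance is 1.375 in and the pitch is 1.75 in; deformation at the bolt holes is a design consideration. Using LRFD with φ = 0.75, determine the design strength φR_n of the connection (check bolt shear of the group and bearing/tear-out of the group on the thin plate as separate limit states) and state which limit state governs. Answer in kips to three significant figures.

24.9 kips (bolt shear governs)

Bolt shear: A_b = π·0.625²/4 = 0.3068 in²; R_n = 54 × 0.3068 × 2 × 1 = 33.13 kips → 0.75 × 33.13 = 24.9 kips.
Bearing (1.2 l_c t F_u ≤ 2.4 d t F_u): upper limit = 2.4·0.625·0.25·58 = 21.75 kips.
  Edge l_c = 1.375 − 0.6875/2 = 1.031 → r_n = 17.94 kips; interior l_c = 1.75 − 0.6875 = 1.062 → r_n = 18.49 kips.
  R_n,bearing = 1·17.94 + 1·18.49 = 36.43 kips → 0.75 × 36.43 = 27.3 kips.
Bolt shear governs: 24.9 kips.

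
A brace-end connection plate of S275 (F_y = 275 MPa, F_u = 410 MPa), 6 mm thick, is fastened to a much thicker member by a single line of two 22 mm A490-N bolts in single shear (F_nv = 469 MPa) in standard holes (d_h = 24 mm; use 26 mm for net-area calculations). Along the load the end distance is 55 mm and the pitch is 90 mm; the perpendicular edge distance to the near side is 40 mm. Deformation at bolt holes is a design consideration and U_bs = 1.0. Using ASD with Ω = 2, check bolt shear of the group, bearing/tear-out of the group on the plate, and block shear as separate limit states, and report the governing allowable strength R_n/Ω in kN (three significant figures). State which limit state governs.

Bolt shear: A_b = π·22²/4 = 380.1 mm²; R_n = 469 × 380.1 × 2 × 1 / 1000 = 356.6 kN → 356.6 / 2 = 178 kN.
Bearing: edge l_c = 43, r_n = 126.9 kN; interior l_c = 66, r_n = 129.9 kN; R_n = 126.9 + 1·129.9 = 256.8 kN → 128 kN.
Block shear: A_gv = 870, A_nv = 636, A_nt = 162 mm²; R_n = min(0.6F_uA_nv, 0.6F_yA_gv) + U_bs·F_u·A_nt = 210 kN → 105 kN.
Block shear governs: 105 kN.

105 kN (block shear governs)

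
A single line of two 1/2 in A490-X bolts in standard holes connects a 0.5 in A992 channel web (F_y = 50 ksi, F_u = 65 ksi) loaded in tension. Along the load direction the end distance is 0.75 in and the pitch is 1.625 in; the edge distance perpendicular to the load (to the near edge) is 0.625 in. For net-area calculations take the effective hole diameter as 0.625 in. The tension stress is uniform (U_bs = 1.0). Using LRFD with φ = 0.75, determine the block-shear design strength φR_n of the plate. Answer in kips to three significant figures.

Shear plane L_v = 0.75 + 1·1.625 = 2.375 in; A_gv = 2.375 × 0.5 = 1.188 in².
A_nv = (2.375 − 1.5·0.625) × 0.5 = 0.7188 in².
A_nt = (0.625 − 0.5·0.625) × 0.5 = 0.1562 in².
0.6 F_u A_nv = 28.03 kips; 0.6 F_y A_gv = 35.62 kips → shear rupture governs the shear term.
R_n = 28.03 + 1.0 × 65 × 0.1562 = 38.19 kips.
Design strength φR_n = 0.75 × 38.19 = 28.6 kips.

28.6 kips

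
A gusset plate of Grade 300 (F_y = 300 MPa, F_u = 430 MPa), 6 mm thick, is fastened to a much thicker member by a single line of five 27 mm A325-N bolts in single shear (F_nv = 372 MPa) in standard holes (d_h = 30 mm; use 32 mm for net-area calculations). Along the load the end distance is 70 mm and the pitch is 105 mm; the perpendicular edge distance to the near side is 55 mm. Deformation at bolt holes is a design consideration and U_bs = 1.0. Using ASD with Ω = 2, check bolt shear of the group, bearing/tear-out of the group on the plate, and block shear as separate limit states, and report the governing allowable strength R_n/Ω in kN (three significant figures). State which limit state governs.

Bolt shear: A_b = π·27²/4 = 572.6 mm²; R_n = 372 × 572.6 × 5 × 1 / 1000 = 1065 kN → 1065 / 2 = 532 kN.
Bearing: edge l_c = 55, r_n = 167.2 kN; interior l_c = 75, r_n = 167.2 kN; R_n = 167.2 + 4·167.2 = 835.9 kN → 418 kN.
Block shear: A_gv = 2940, A_nv = 2076, A_nt = 234 mm²; R_n = min(0.6F_uA_nv, 0.6F_yA_gv) + U_bs·F_u·A_nt = 629.8 kN → 315 kN.
Block shear governs: 315 kN.

315 kN (block shear governs)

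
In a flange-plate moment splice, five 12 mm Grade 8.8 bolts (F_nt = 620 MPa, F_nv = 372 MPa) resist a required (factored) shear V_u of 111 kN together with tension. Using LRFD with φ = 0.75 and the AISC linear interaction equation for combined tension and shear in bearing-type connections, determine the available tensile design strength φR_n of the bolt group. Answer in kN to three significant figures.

157 kN

A_b = π·12²/4 = 113.1 mm²; f_rv = 111 × 1000 / (5 × 113.1) = 196.3 MPa.
F'_nt = 1.3 F_nt − (F_nt / φF_nv) f_rv = 1.3·620 − (620/(0.75·372))·196.3 = 369.8 MPa, capped at F_nt → F'_nt = 369.8 MPa.
R_n = F'_nt · A_b · n = 369.8 × 113.1 × 5 / 1000 = 209.1 kN.
Design strength φR_n = 0.75 × 209.1 = 157 kN.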